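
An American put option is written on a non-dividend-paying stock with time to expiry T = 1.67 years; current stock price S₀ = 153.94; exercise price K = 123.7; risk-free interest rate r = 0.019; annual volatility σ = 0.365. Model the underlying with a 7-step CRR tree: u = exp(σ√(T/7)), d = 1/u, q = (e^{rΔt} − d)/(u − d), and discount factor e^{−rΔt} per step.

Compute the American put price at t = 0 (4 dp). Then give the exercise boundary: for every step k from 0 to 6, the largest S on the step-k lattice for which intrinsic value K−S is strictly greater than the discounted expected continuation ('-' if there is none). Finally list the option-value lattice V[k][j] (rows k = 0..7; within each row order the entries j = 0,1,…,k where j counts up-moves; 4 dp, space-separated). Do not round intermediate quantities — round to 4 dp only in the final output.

price = 11.7687
boundary = - - - - 75.4480 63.1280 75.4480
tree:
11.7687
17.6050 5.2543
25.5977 8.6983 1.3938
35.9284 14.1131 2.6330 0.0000
48.2520 22.2806 4.9738 0.0000 0.0000
60.5720 33.8160 9.3956 0.0000 0.0000 0.0000
70.8803 48.2520 17.7486 0.0000 0.0000 0.0000 0.0000
79.5053 60.5720 33.5276 0.0000 0.0000 0.0000 0.0000 0.0000

Δt=0.23857, u=1.19516, d=0.83671, q=0.46822, disc=e^(-rΔt)=0.99548
k=7 terminal: V=max(K-S,0) → 79.5053 60.5720 33.5276 0.0000 0.0000 0.0000 0.0000 0.0000
k=6: j=0 S=52.8197 intr=70.8803 cont=70.3209 V=70.8803[EX]; j=1 S=75.4480 intr=48.2520 cont=47.6925 V=48.2520[EX]; j=2 S=107.7704 intr=15.9296 cont=17.7486 V=17.7486[hold]; j=3 S=153.9400 intr=0.0000 cont=0.0000 V=0.0000[hold]; j=4 S=219.8889 intr=0.0000 cont=0.0000 V=0.0000[hold]; j=5 S=314.0908 intr=0.0000 cont=0.0000 V=0.0000[hold]; j=6 S=448.6493 intr=0.0000 cont=0.0000 V=0.0000[hold]  S*(6)=75.4480
k=5: j=0 S=63.1280 intr=60.5720 cont=60.0126 V=60.5720[EX]; j=1 S=90.1724 intr=33.5276 cont=33.8160 V=33.8160[hold]; j=2 S=128.8029 intr=0.0000 cont=9.3956 V=9.3956[hold]; j=3 S=183.9829 intr=0.0000 cont=0.0000 V=0.0000[hold]; j=4 S=262.8024 intr=0.0000 cont=0.0000 V=0.0000[hold]; j=5 S=375.3886 intr=0.0000 cont=0.0000 V=0.0000[hold]  S*(5)=63.1280
k=4: j=0 S=75.4480 intr=48.2520 cont=47.8270 V=48.2520[EX]; j=1 S=107.7704 intr=15.9296 cont=22.2806 V=22.2806[hold]; j=2 S=153.9400 intr=0.0000 cont=4.9738 V=4.9738[hold]; j=3 S=219.8889 intr=0.0000 cont=0.0000 V=0.0000[hold]; j=4 S=314.0908 intr=0.0000 cont=0.0000 V=0.0000[hold]  S*(4)=75.4480
k=3: j=0 S=90.1724 intr=33.5276 cont=35.9284 V=35.9284[hold]; j=1 S=128.8029 intr=0.0000 cont=14.1131 V=14.1131[hold]; j=2 S=183.9829 intr=0.0000 cont=2.6330 V=2.6330[hold]; j=3 S=262.8024 intr=0.0000 cont=0.0000 V=0.0000[hold]  S*(3)=-
k=2: j=0 S=107.7704 intr=15.9296 cont=25.5977 V=25.5977[hold]; j=1 S=153.9400 intr=0.0000 cont=8.6983 V=8.6983[hold]; j=2 S=219.8889 intr=0.0000 cont=1.3938 V=1.3938[hold]  S*(2)=-
k=1: j=0 S=128.8029 intr=0.0000 cont=17.6050 V=17.6050[hold]; j=1 S=183.9829 intr=0.0000 cont=5.2543 V=5.2543[hold]  S*(1)=-
k=0: j=0 S=153.9400 intr=0.0000 cont=11.7687 V=11.7687[hold]  S*(0)=-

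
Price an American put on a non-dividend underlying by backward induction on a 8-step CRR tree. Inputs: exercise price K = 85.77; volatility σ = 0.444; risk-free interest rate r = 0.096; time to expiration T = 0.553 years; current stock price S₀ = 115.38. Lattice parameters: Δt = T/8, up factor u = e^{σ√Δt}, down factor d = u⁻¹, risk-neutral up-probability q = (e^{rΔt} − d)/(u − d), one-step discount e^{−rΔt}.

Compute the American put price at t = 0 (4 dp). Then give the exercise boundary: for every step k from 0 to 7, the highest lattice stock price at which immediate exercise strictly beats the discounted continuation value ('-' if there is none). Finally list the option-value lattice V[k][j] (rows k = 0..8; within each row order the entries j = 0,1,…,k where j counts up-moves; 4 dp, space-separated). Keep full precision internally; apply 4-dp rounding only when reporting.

price = 2.4564
boundary = - - - - - 64.3641 57.2726 64.3641
tree:
2.4564
4.0117 0.9295
6.4042 1.6660 0.2034
9.9423 2.9416 0.4090 0.0000
14.9091 5.0941 0.8223 0.0000 0.0000
21.4059 8.5931 1.6533 0.0000 0.0000 0.0000
28.4974 13.9617 3.3240 0.0000 0.0000 0.0000 0.0000
34.8077 21.4059 6.6830 0.0000 0.0000 0.0000 0.0000 0.0000
40.4226 28.4974 13.4362 0.0000 0.0000 0.0000 0.0000 0.0000 0.0000

Δt=0.06913, u=1.12382, d=0.88982, q=0.49930, disc=e^(-rΔt)=0.99339
k=8 terminal: V=max(K-S,0) → 40.4226 28.4974 13.4362 0.0000 0.0000 0.0000 0.0000 0.0000 0.0000
k=7: j=0 S=50.9623 intr=34.8077 cont=34.2404 V=34.8077[EX]; j=1 S=64.3641 intr=21.4059 cont=20.8386 V=21.4059[EX]; j=2 S=81.2903 intr=4.4797 cont=6.6830 V=6.6830[hold]; j=3 S=102.6676 intr=0.0000 cont=0.0000 V=0.0000[hold]; j=4 S=129.6665 intr=0.0000 cont=0.0000 V=0.0000[hold]; j=5 S=163.7655 intr=0.0000 cont=0.0000 V=0.0000[hold]; j=6 S=206.8317 intr=0.0000 cont=0.0000 V=0.0000[hold]; j=7 S=261.2231 intr=0.0000 cont=0.0000 V=0.0000[hold]  S*(7)=64.3641
k=6: j=0 S=57.2726 intr=28.4974 cont=27.9301 V=28.4974[EX]; j=1 S=72.3338 intr=13.4362 cont=13.9617 V=13.9617[hold]; j=2 S=91.3558 intr=0.0000 cont=3.3240 V=3.3240[hold]; j=3 S=115.3800 intr=0.0000 cont=0.0000 V=0.0000[hold]; j=4 S=145.7220 intr=0.0000 cont=0.0000 V=0.0000[hold]; j=5 S=184.0432 intr=0.0000 cont=0.0000 V=0.0000[hold]; j=6 S=232.4419 intr=0.0000 cont=0.0000 V=0.0000[hold]  S*(6)=57.2726
k=5: j=0 S=64.3641 intr=21.4059 cont=21.0992 V=21.4059[EX]; j=1 S=81.2903 intr=4.4797 cont=8.5931 V=8.5931[hold]; j=2 S=102.6676 intr=0.0000 cont=1.6533 V=1.6533[hold]; j=3 S=129.6665 intr=0.0000 cont=0.0000 V=0.0000[hold]; j=4 S=163.7655 intr=0.0000 cont=0.0000 V=0.0000[hold]; j=5 S=206.8317 intr=0.0000 cont=0.0000 V=0.0000[hold]  S*(5)=64.3641
k=4: j=0 S=72.3338 intr=13.4362 cont=14.9091 V=14.9091[hold]; j=1 S=91.3558 intr=0.0000 cont=5.0941 V=5.0941[hold]; j=2 S=115.3800 intr=0.0000 cont=0.8223 V=0.8223[hold]; j=3 S=145.7220 intr=0.0000 cont=0.0000 V=0.0000[hold]; j=4 S=184.0432 intr=0.0000 cont=0.0000 V=0.0000[hold]  S*(4)=-
k=3: j=0 S=81.2903 intr=4.4797 cont=9.9423 V=9.9423[hold]; j=1 S=102.6676 intr=0.0000 cont=2.9416 V=2.9416[hold]; j=2 S=129.6665 intr=0.0000 cont=0.4090 V=0.4090[hold]; j=3 S=163.7655 intr=0.0000 cont=0.0000 V=0.0000[hold]  S*(3)=-
k=2: j=0 S=91.3558 intr=0.0000 cont=6.4042 V=6.4042[hold]; j=1 S=115.3800 intr=0.0000 cont=1.6660 V=1.6660[hold]; j=2 S=145.7220 intr=0.0000 cont=0.2034 V=0.2034[hold]  S*(2)=-
k=1: j=0 S=102.6676 intr=0.0000 cont=4.0117 V=4.0117[hold]; j=1 S=129.6665 intr=0.0000 cont=0.9295 V=0.9295[hold]  S*(1)=-
k=0: j=0 S=115.3800 intr=0.0000 cont=2.4564 V=2.4564[hold]  S*(0)=-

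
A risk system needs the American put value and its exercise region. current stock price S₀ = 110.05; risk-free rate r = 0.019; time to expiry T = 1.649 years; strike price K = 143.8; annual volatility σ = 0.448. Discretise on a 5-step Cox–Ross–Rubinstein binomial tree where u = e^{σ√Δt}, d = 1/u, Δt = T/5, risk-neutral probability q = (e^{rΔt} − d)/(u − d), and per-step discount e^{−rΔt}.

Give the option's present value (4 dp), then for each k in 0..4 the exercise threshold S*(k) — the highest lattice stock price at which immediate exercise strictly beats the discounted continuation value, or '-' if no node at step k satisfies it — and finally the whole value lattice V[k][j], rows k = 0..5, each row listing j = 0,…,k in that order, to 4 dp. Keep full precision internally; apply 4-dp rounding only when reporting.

price = 45.3893
boundary = - - 65.7841 85.0855 110.0500
tree:
45.3893
60.8679 26.9630
78.0159 40.6028 10.5428
92.9388 58.7145 18.8665 0.4394
104.4765 78.0159 33.7500 0.8011 0.0000
113.3970 92.9388 58.7145 1.4608 0.0000 0.0000

params: Δt=0.32980 u=1.29341 d=0.77315 q=0.44812 e^(-rΔt)=0.99375
t_5 payoffs: 113.3970 92.9388 58.7145 1.4608 0.0000 0.0000
t_4: node(4,0) S=39.3235 payoff=104.4765 vs cont=103.5783 → 104.4765 [stop]  node(4,1) S=65.7841 payoff=78.0159 vs cont=77.1176 → 78.0159 [stop]  node(4,2) S=110.0500 payoff=33.7500 vs cont=32.8517 → 33.7500 [stop]  node(4,3) S=184.1023 payoff=0.0000 vs cont=0.8011 → 0.8011 [wait]  node(4,4) S=307.9842 payoff=0.0000 vs cont=0.0000 → 0.0000 [wait]  ⇒ S*(4)=110.0500
t_3: node(3,0) S=50.8612 payoff=92.9388 vs cont=92.0406 → 92.9388 [stop]  node(3,1) S=85.0855 payoff=58.7145 vs cont=57.8163 → 58.7145 [stop]  node(3,2) S=142.3392 payoff=1.4608 vs cont=18.8665 → 18.8665 [wait]  node(3,3) S=238.1189 payoff=0.0000 vs cont=0.4394 → 0.4394 [wait]  ⇒ S*(3)=85.0855
t_2: node(2,0) S=65.7841 payoff=78.0159 vs cont=77.1176 → 78.0159 [stop]  node(2,1) S=110.0500 payoff=33.7500 vs cont=40.6028 → 40.6028 [wait]  node(2,2) S=184.1023 payoff=0.0000 vs cont=10.5428 → 10.5428 [wait]  ⇒ S*(2)=65.7841
t_1: node(1,0) S=85.0855 payoff=58.7145 vs cont=60.8679 → 60.8679 [wait]  node(1,1) S=142.3392 payoff=1.4608 vs cont=26.9630 → 26.9630 [wait]  ⇒ S*(1)=-
t_0: node(0,0) S=110.0500 payoff=33.7500 vs cont=45.3893 → 45.3893 [wait]  ⇒ S*(0)=-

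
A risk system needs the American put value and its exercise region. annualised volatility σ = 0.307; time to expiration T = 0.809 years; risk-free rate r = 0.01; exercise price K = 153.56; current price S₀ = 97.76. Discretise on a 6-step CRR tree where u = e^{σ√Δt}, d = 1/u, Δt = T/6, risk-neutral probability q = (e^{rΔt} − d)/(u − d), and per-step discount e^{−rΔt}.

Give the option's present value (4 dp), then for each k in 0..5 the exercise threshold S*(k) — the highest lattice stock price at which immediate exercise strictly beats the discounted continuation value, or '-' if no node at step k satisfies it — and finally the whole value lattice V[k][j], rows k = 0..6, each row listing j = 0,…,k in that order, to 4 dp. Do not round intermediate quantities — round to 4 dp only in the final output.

Δt=0.13483  u=1.11933  d=0.89339  q=0.47782  discount=0.99865
step 6 (expiry): payoffs max(K−S,0) = 103.8533 91.2826 75.5329 55.8000 31.0768 0.1011 0.0000
step 5: (k=5,j=0): S=55.6381, (K−S)⁺=97.9219, hold=97.7150 ⇒ V=97.9219 exercise | (k=5,j=1): S=69.7089, (K−S)⁺=83.8511, hold=83.6442 ⇒ V=83.8511 exercise | (k=5,j=2): S=87.3380, (K−S)⁺=66.2220, hold=66.0150 ⇒ V=66.2220 exercise | (k=5,j=3): S=109.4256, (K−S)⁺=44.1344, hold=43.9275 ⇒ V=44.1344 exercise | (k=5,j=4): S=137.0990, (K−S)⁺=16.4610, hold=16.2541 ⇒ V=16.4610 exercise | (k=5,j=5): S=171.7710, (K−S)⁺=0.0000, hold=0.0527 ⇒ V=0.0527 continue  boundary S*=137.0990
step 4: (k=4,j=0): S=62.2774, (K−S)⁺=91.2826, hold=91.0757 ⇒ V=91.2826 exercise | (k=4,j=1): S=78.0271, (K−S)⁺=75.5329, hold=75.3259 ⇒ V=75.5329 exercise | (k=4,j=2): S=97.7600, (K−S)⁺=55.8000, hold=55.5931 ⇒ V=55.8000 exercise | (k=4,j=3): S=122.4832, (K−S)⁺=31.0768, hold=30.8699 ⇒ V=31.0768 exercise | (k=4,j=4): S=153.4589, (K−S)⁺=0.1011, hold=8.6092 ⇒ V=8.6092 continue  boundary S*=122.4832
step 3: (k=3,j=0): S=69.7089, (K−S)⁺=83.8511, hold=83.6442 ⇒ V=83.8511 exercise | (k=3,j=1): S=87.3380, (K−S)⁺=66.2220, hold=66.0150 ⇒ V=66.2220 exercise | (k=3,j=2): S=109.4256, (K−S)⁺=44.1344, hold=43.9275 ⇒ V=44.1344 exercise | (k=3,j=3): S=137.0990, (K−S)⁺=16.4610, hold=20.3139 ⇒ V=20.3139 continue  boundary S*=109.4256
step 2: (k=2,j=0): S=78.0271, (K−S)⁺=75.5329, hold=75.3259 ⇒ V=75.5329 exercise | (k=2,j=1): S=97.7600, (K−S)⁺=55.8000, hold=55.5931 ⇒ V=55.8000 exercise | (k=2,j=2): S=122.4832, (K−S)⁺=31.0768, hold=32.7084 ⇒ V=32.7084 continue  boundary S*=97.7600
step 1: (k=1,j=0): S=87.3380, (K−S)⁺=66.2220, hold=66.0150 ⇒ V=66.2220 exercise | (k=1,j=1): S=109.4256, (K−S)⁺=44.1344, hold=44.7061 ⇒ V=44.7061 continue  boundary S*=87.3380
step 0: (k=0,j=0): S=97.7600, (K−S)⁺=55.8000, hold=55.8659 ⇒ V=55.8659 continue  boundary S*=-

price = 55.8659
boundary = - 87.3380 97.7600 109.4256 122.4832 137.0990
tree:
55.8659
66.2220 44.7061
75.5329 55.8000 32.7084
83.8511 66.2220 44.1344 20.3139
91.2826 75.5329 55.8000 31.0768 8.6092
97.9219 83.8511 66.2220 44.1344 16.4610 0.0527
103.8533 91.2826 75.5329 55.8000 31.0768 0.1011 0.0000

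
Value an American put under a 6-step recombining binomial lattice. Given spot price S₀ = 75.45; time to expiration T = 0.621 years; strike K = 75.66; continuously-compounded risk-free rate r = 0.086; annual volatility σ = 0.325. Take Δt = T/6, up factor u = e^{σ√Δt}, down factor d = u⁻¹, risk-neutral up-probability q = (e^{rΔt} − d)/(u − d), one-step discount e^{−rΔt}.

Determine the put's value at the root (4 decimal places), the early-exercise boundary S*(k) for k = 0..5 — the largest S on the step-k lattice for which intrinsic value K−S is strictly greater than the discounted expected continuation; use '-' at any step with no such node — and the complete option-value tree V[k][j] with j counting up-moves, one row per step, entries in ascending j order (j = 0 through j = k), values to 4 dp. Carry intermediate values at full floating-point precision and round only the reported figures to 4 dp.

Δt=0.10350, u=1.11022, d=0.90072, q=0.51656, disc=e^(-rΔt)=0.99114
k=6 terminal: V=max(K-S,0) → 35.3690 25.9979 14.4472 0.2100 0.0000 0.0000 0.0000
k=5: j=0 S=44.7318 intr=30.9282 cont=30.2577 V=30.9282[EX]; j=1 S=55.1358 intr=20.5242 cont=19.8538 V=20.5242[EX]; j=2 S=67.9596 intr=7.7004 cont=7.0300 V=7.7004[EX]; j=3 S=83.7660 intr=0.0000 cont=0.1006 V=0.1006[hold]; j=4 S=103.2488 intr=0.0000 cont=0.0000 V=0.0000[hold]; j=5 S=127.2630 intr=0.0000 cont=0.0000 V=0.0000[hold]  S*(5)=67.9596
k=4: j=0 S=49.6621 intr=25.9979 cont=25.3275 V=25.9979[EX]; j=1 S=61.2128 intr=14.4472 cont=13.7768 V=14.4472[EX]; j=2 S=75.4500 intr=0.2100 cont=3.7412 V=3.7412[hold]; j=3 S=92.9986 intr=0.0000 cont=0.0482 V=0.0482[hold]; j=4 S=114.6287 intr=0.0000 cont=0.0000 V=0.0000[hold]  S*(4)=61.2128
k=3: j=0 S=55.1358 intr=20.5242 cont=19.8538 V=20.5242[EX]; j=1 S=67.9596 intr=7.7004 cont=8.8379 V=8.8379[hold]; j=2 S=83.7660 intr=0.0000 cont=1.8173 V=1.8173[hold]; j=3 S=103.2488 intr=0.0000 cont=0.0231 V=0.0231[hold]  S*(3)=55.1358
k=2: j=0 S=61.2128 intr=14.4472 cont=14.3591 V=14.4472[EX]; j=1 S=75.4500 intr=0.2100 cont=5.1651 V=5.1651[hold]; j=2 S=92.9986 intr=0.0000 cont=0.8826 V=0.8826[hold]  S*(2)=61.2128
k=1: j=0 S=67.9596 intr=7.7004 cont=9.5669 V=9.5669[hold]; j=1 S=83.7660 intr=0.0000 cont=2.9268 V=2.9268[hold]  S*(1)=-
k=0: j=0 S=75.4500 intr=0.2100 cont=6.0825 V=6.0825[hold]  S*(0)=-

price = 6.0825
boundary = - - 61.2128 55.1358 61.2128 67.9596
tree:
6.0825
9.5669 2.9268
14.4472 5.1651 0.8826
20.5242 8.8379 1.8173 0.0231
25.9979 14.4472 3.7412 0.0482 0.0000
30.9282 20.5242 7.7004 0.1006 0.0000 0.0000
35.3690 25.9979 14.4472 0.2100 0.0000 0.0000 0.0000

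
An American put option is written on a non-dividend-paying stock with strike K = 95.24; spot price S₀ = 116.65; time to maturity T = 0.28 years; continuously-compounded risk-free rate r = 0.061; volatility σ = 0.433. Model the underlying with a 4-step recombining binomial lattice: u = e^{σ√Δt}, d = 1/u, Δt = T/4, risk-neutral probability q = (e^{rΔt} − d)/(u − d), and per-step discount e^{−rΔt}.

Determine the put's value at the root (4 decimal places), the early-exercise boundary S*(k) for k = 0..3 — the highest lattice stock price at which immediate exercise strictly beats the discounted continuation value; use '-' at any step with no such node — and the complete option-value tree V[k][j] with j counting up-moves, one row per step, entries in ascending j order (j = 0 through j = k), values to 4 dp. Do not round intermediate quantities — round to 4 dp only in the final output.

Δt=0.07000, u=1.12138, d=0.89176, q=0.49003, disc=e^(-rΔt)=0.99574
k=4 terminal: V=max(K-S,0) → 21.4713 2.4763 0.0000 0.0000 0.0000
k=3: j=0 S=82.7228 intr=12.5172 cont=12.1114 V=12.5172[EX]; j=1 S=104.0235 intr=0.0000 cont=1.2574 V=1.2574[hold]; j=2 S=130.8091 intr=0.0000 cont=0.0000 V=0.0000[hold]; j=3 S=164.4919 intr=0.0000 cont=0.0000 V=0.0000[hold]  S*(3)=82.7228
k=2: j=0 S=92.7637 intr=2.4763 cont=6.9698 V=6.9698[hold]; j=1 S=116.6500 intr=0.0000 cont=0.6385 V=0.6385[hold]; j=2 S=146.6869 intr=0.0000 cont=0.0000 V=0.0000[hold]  S*(2)=-
k=1: j=0 S=104.0235 intr=0.0000 cont=3.8508 V=3.8508[hold]; j=1 S=130.8091 intr=0.0000 cont=0.3242 V=0.3242[hold]  S*(1)=-
k=0: j=0 S=116.6500 intr=0.0000 cont=2.1137 V=2.1137[hold]  S*(0)=-

price = 2.1137
boundary = - - - 82.7228
tree:
2.1137
3.8508 0.3242
6.9698 0.6385 0.0000
12.5172 1.2574 0.0000 0.0000
21.4713 2.4763 0.0000 0.0000 0.0000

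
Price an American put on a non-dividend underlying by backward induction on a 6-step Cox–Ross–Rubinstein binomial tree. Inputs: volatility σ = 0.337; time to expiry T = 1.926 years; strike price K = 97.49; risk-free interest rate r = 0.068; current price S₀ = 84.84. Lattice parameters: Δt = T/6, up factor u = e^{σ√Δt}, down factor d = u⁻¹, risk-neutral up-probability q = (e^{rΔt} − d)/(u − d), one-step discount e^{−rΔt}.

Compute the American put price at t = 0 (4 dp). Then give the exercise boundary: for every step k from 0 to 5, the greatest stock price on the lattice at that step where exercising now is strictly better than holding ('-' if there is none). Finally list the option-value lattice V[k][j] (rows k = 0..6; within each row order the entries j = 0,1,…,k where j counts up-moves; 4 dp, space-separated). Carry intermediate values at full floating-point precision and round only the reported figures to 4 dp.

Δt=0.32100, u=1.21038, d=0.82619, q=0.50985, disc=e^(-rΔt)=0.97841
k=6 terminal: V=max(K-S,0) → 70.5081 57.9611 39.5794 12.6500 0.0000 0.0000 0.0000
k=5: j=0 S=32.6583 intr=64.8317 cont=62.7267 V=64.8317[EX]; j=1 S=47.8450 intr=49.6450 cont=47.5401 V=49.6450[EX]; j=2 S=70.0937 intr=27.3963 cont=25.2913 V=27.3963[EX]; j=3 S=102.6886 intr=0.0000 cont=6.0665 V=6.0665[hold]; j=4 S=150.4406 intr=0.0000 cont=0.0000 V=0.0000[hold]; j=5 S=220.3981 intr=0.0000 cont=0.0000 V=0.0000[hold]  S*(5)=70.0937
k=4: j=0 S=39.5289 intr=57.9611 cont=55.8561 V=57.9611[EX]; j=1 S=57.9106 intr=39.5794 cont=37.4745 V=39.5794[EX]; j=2 S=84.8400 intr=12.6500 cont=16.1645 V=16.1645[hold]; j=3 S=124.2921 intr=0.0000 cont=2.9093 V=2.9093[hold]; j=4 S=182.0901 intr=0.0000 cont=0.0000 V=0.0000[hold]  S*(4)=57.9106
k=3: j=0 S=47.8450 intr=49.6450 cont=47.5401 V=49.6450[EX]; j=1 S=70.0937 intr=27.3963 cont=27.0445 V=27.3963[EX]; j=2 S=102.6886 intr=0.0000 cont=9.2032 V=9.2032[hold]; j=3 S=150.4406 intr=0.0000 cont=1.3952 V=1.3952[hold]  S*(3)=70.0937
k=2: j=0 S=57.9106 intr=39.5794 cont=37.4745 V=39.5794[EX]; j=1 S=84.8400 intr=12.6500 cont=17.7293 V=17.7293[hold]; j=2 S=124.2921 intr=0.0000 cont=5.1095 V=5.1095[hold]  S*(2)=57.9106
k=1: j=0 S=70.0937 intr=27.3963 cont=27.8251 V=27.8251[hold]; j=1 S=102.6886 intr=0.0000 cont=11.0512 V=11.0512[hold]  S*(1)=-
k=0: j=0 S=84.8400 intr=12.6500 cont=18.8568 V=18.8568[hold]  S*(0)=-

price = 18.8568
boundary = - - 57.9106 70.0937 57.9106 70.0937
tree:
18.8568
27.8251 11.0512
39.5794 17.7293 5.1095
49.6450 27.3963 9.2032 1.3952
57.9611 39.5794 16.1645 2.9093 0.0000
64.8317 49.6450 27.3963 6.0665 0.0000 0.0000
70.5081 57.9611 39.5794 12.6500 0.0000 0.0000 0.0000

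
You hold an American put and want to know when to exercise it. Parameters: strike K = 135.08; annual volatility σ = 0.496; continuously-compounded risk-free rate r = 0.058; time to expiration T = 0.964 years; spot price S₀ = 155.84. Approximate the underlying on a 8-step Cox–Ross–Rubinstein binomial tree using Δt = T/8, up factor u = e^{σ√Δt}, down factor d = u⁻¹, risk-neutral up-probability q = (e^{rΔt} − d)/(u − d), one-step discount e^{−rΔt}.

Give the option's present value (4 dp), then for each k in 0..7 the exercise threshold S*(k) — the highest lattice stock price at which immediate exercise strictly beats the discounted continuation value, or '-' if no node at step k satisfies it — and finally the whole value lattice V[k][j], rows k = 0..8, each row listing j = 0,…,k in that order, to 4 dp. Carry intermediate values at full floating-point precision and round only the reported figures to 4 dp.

price = 16.5304
boundary = - - - - 78.2667 65.8872 78.2667 92.9720
tree:
16.5304
23.6047 9.0271
32.7524 13.9348 3.7858
43.9607 20.9606 6.4463 0.9281
56.8133 30.5331 10.7868 1.7882 0.0000
69.1928 42.7208 17.6363 3.4452 0.0000 0.0000
79.6141 56.8133 27.9173 6.6378 0.0000 0.0000 0.0000
88.3872 69.1928 42.1080 12.7887 0.0000 0.0000 0.0000 0.0000
95.7726 79.6141 56.8133 24.6396 0.0000 0.0000 0.0000 0.0000 0.0000

params: Δt=0.12050 u=1.18789 d=0.84183 q=0.47733 e^(-rΔt)=0.99304
t_8 payoffs: 95.7726 79.6141 56.8133 24.6396 0.0000 0.0000 0.0000 0.0000 0.0000
t_7: node(7,0) S=46.6928 payoff=88.3872 vs cont=87.4464 → 88.3872 [stop]  node(7,1) S=65.8872 payoff=69.1928 vs cont=68.2520 → 69.1928 [stop]  node(7,2) S=92.9720 payoff=42.1080 vs cont=41.1672 → 42.1080 [stop]  node(7,3) S=131.1908 payoff=3.8892 vs cont=12.7887 → 12.7887 [wait]  node(7,4) S=185.1205 payoff=0.0000 vs cont=0.0000 → 0.0000 [wait]  node(7,5) S=261.2195 payoff=0.0000 vs cont=0.0000 → 0.0000 [wait]  node(7,6) S=368.6011 payoff=0.0000 vs cont=0.0000 → 0.0000 [wait]  node(7,7) S=520.1249 payoff=0.0000 vs cont=0.0000 → 0.0000 [wait]  ⇒ S*(7)=92.9720
t_6: node(6,0) S=55.4659 payoff=79.6141 vs cont=78.6734 → 79.6141 [stop]  node(6,1) S=78.2667 payoff=56.8133 vs cont=55.8726 → 56.8133 [stop]  node(6,2) S=110.4404 payoff=24.6396 vs cont=27.9173 → 27.9173 [wait]  node(6,3) S=155.8400 payoff=0.0000 vs cont=6.6378 → 6.6378 [wait]  node(6,4) S=219.9024 payoff=0.0000 vs cont=0.0000 → 0.0000 [wait]  node(6,5) S=310.2995 payoff=0.0000 vs cont=0.0000 → 0.0000 [wait]  node(6,6) S=437.8568 payoff=0.0000 vs cont=0.0000 → 0.0000 [wait]  ⇒ S*(6)=78.2667
t_5: node(5,0) S=65.8872 payoff=69.1928 vs cont=68.2520 → 69.1928 [stop]  node(5,1) S=92.9720 payoff=42.1080 vs cont=42.7208 → 42.7208 [wait]  node(5,2) S=131.1908 payoff=3.8892 vs cont=17.6363 → 17.6363 [wait]  node(5,3) S=185.1205 payoff=0.0000 vs cont=3.4452 → 3.4452 [wait]  node(5,4) S=261.2195 payoff=0.0000 vs cont=0.0000 → 0.0000 [wait]  node(5,5) S=368.6011 payoff=0.0000 vs cont=0.0000 → 0.0000 [wait]  ⇒ S*(5)=65.8872
t_4: node(4,0) S=78.2667 payoff=56.8133 vs cont=56.1630 → 56.8133 [stop]  node(4,1) S=110.4404 payoff=24.6396 vs cont=30.5331 → 30.5331 [wait]  node(4,2) S=155.8400 payoff=0.0000 vs cont=10.7868 → 10.7868 [wait]  node(4,3) S=219.9024 payoff=0.0000 vs cont=1.7882 → 1.7882 [wait]  node(4,4) S=310.2995 payoff=0.0000 vs cont=0.0000 → 0.0000 [wait]  ⇒ S*(4)=78.2667
t_3: node(3,0) S=92.9720 payoff=42.1080 vs cont=43.9607 → 43.9607 [wait]  node(3,1) S=131.1908 payoff=3.8892 vs cont=20.9606 → 20.9606 [wait]  node(3,2) S=185.1205 payoff=0.0000 vs cont=6.4463 → 6.4463 [wait]  node(3,3) S=261.2195 payoff=0.0000 vs cont=0.9281 → 0.9281 [wait]  ⇒ S*(3)=-
t_2: node(2,0) S=110.4404 payoff=24.6396 vs cont=32.7524 → 32.7524 [wait]  node(2,1) S=155.8400 payoff=0.0000 vs cont=13.9348 → 13.9348 [wait]  node(2,2) S=219.9024 payoff=0.0000 vs cont=3.7858 → 3.7858 [wait]  ⇒ S*(2)=-
t_1: node(1,0) S=131.1908 payoff=3.8892 vs cont=23.6047 → 23.6047 [wait]  node(1,1) S=185.1205 payoff=0.0000 vs cont=9.0271 → 9.0271 [wait]  ⇒ S*(1)=-
t_0: node(0,0) S=155.8400 payoff=0.0000 vs cont=16.5304 → 16.5304 [wait]  ⇒ S*(0)=-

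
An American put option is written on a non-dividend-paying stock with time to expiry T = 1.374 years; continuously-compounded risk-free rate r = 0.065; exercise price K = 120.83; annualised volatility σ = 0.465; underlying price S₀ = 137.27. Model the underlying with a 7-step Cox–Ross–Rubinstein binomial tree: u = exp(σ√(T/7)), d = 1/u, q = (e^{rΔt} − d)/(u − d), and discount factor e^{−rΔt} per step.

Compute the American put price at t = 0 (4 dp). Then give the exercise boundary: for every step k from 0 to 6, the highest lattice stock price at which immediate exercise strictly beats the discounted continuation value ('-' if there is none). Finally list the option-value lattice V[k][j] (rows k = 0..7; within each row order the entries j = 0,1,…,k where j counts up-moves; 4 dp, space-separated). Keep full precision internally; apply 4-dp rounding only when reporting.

price = 16.4783
boundary = - - - 73.9883 60.2133 73.9883 90.9147
tree:
16.4783
24.1121 8.6369
34.2298 13.7802 3.2878
46.8417 21.4627 5.8137 0.6353
60.6167 32.3950 10.1760 1.2364 0.0000
71.8272 46.8417 17.5880 2.4065 0.0000 0.0000
80.9504 60.6167 29.9153 4.6840 0.0000 0.0000 0.0000
88.3751 71.8272 46.8417 9.1167 0.0000 0.0000 0.0000 0.0000

Δt=0.19629, u=1.22877, d=0.81382, q=0.47962, disc=e^(-rΔt)=0.98732
k=7 terminal: V=max(K-S,0) → 88.3751 71.8272 46.8417 9.1167 0.0000 0.0000 0.0000 0.0000
k=6: j=0 S=39.8796 intr=80.9504 cont=79.4186 V=80.9504[EX]; j=1 S=60.2133 intr=60.6167 cont=59.0849 V=60.6167[EX]; j=2 S=90.9147 intr=29.9153 cont=28.3835 V=29.9153[EX]; j=3 S=137.2700 intr=0.0000 cont=4.6840 V=4.6840[hold]; j=4 S=207.2609 intr=0.0000 cont=0.0000 V=0.0000[hold]; j=5 S=312.9386 intr=0.0000 cont=0.0000 V=0.0000[hold]; j=6 S=472.4989 intr=0.0000 cont=0.0000 V=0.0000[hold]  S*(6)=90.9147
k=5: j=0 S=49.0028 intr=71.8272 cont=70.2953 V=71.8272[EX]; j=1 S=73.9883 intr=46.8417 cont=45.3099 V=46.8417[EX]; j=2 S=111.7133 intr=9.1167 cont=17.5880 V=17.5880[hold]; j=3 S=168.6734 intr=0.0000 cont=2.4065 V=2.4065[hold]; j=4 S=254.6761 intr=0.0000 cont=0.0000 V=0.0000[hold]; j=5 S=384.5297 intr=0.0000 cont=0.0000 V=0.0000[hold]  S*(5)=73.9883
k=4: j=0 S=60.2133 intr=60.6167 cont=59.0849 V=60.6167[EX]; j=1 S=90.9147 intr=29.9153 cont=32.3950 V=32.3950[hold]; j=2 S=137.2700 intr=0.0000 cont=10.1760 V=10.1760[hold]; j=3 S=207.2609 intr=0.0000 cont=1.2364 V=1.2364[hold]; j=4 S=312.9386 intr=0.0000 cont=0.0000 V=0.0000[hold]  S*(4)=60.2133
k=3: j=0 S=73.9883 intr=46.8417 cont=46.4841 V=46.8417[EX]; j=1 S=111.7133 intr=9.1167 cont=21.4627 V=21.4627[hold]; j=2 S=168.6734 intr=0.0000 cont=5.8137 V=5.8137[hold]; j=3 S=254.6761 intr=0.0000 cont=0.6353 V=0.6353[hold]  S*(3)=73.9883
k=2: j=0 S=90.9147 intr=29.9153 cont=34.2298 V=34.2298[hold]; j=1 S=137.2700 intr=0.0000 cont=13.7802 V=13.7802[hold]; j=2 S=207.2609 intr=0.0000 cont=3.2878 V=3.2878[hold]  S*(2)=-
k=1: j=0 S=111.7133 intr=9.1167 cont=24.1121 V=24.1121[hold]; j=1 S=168.6734 intr=0.0000 cont=8.6369 V=8.6369[hold]  S*(1)=-
k=0: j=0 S=137.2700 intr=0.0000 cont=16.4783 V=16.4783[hold]  S*(0)=-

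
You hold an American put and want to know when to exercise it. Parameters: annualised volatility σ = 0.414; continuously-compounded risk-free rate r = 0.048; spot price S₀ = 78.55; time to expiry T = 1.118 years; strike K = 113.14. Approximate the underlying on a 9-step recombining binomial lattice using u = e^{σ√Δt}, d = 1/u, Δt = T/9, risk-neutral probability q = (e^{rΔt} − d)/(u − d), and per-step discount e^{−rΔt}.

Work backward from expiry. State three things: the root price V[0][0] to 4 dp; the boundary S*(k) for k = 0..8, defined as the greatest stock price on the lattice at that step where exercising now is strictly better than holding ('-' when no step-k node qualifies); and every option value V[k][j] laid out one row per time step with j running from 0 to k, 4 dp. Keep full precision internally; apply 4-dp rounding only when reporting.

Δt=0.12422, u=1.15710, d=0.86423, q=0.48401, disc=e^(-rΔt)=0.99406
k=9 terminal: V=max(K-S,0) → 92.0141 84.8550 75.2700 62.4367 45.2546 22.2500 0.0000 0.0000 0.0000 0.0000
k=8: j=0 S=24.4447 intr=88.6953 cont=88.0226 V=88.6953[EX]; j=1 S=32.7285 intr=80.4115 cont=79.7389 V=80.4115[EX]; j=2 S=43.8193 intr=69.3207 cont=68.6480 V=69.3207[EX]; j=3 S=58.6686 intr=54.4714 cont=53.7988 V=54.4714[EX]; j=4 S=78.5500 intr=34.5900 cont=33.9174 V=34.5900[EX]; j=5 S=105.1687 intr=7.9713 cont=11.4126 V=11.4126[hold]; j=6 S=140.8077 intr=0.0000 cont=0.0000 V=0.0000[hold]; j=7 S=188.5240 intr=0.0000 cont=0.0000 V=0.0000[hold]; j=8 S=252.4102 intr=0.0000 cont=0.0000 V=0.0000[hold]  S*(8)=78.5500
k=7: j=0 S=28.2850 intr=84.8550 cont=84.1824 V=84.8550[EX]; j=1 S=37.8700 intr=75.2700 cont=74.5974 V=75.2700[EX]; j=2 S=50.7033 intr=62.4367 cont=61.7641 V=62.4367[EX]; j=3 S=67.8854 intr=45.2546 cont=44.5820 V=45.2546[EX]; j=4 S=90.8900 intr=22.2500 cont=23.2330 V=23.2330[hold]; j=5 S=121.6904 intr=0.0000 cont=5.8538 V=5.8538[hold]; j=6 S=162.9283 intr=0.0000 cont=0.0000 V=0.0000[hold]; j=7 S=218.1407 intr=0.0000 cont=0.0000 V=0.0000[hold]  S*(7)=67.8854
k=6: j=0 S=32.7285 intr=80.4115 cont=79.7389 V=80.4115[EX]; j=1 S=43.8193 intr=69.3207 cont=68.6480 V=69.3207[EX]; j=2 S=58.6686 intr=54.4714 cont=53.7988 V=54.4714[EX]; j=3 S=78.5500 intr=34.5900 cont=34.3904 V=34.5900[EX]; j=4 S=105.1687 intr=7.9713 cont=14.7333 V=14.7333[hold]; j=5 S=140.8077 intr=0.0000 cont=3.0026 V=3.0026[hold]; j=6 S=188.5240 intr=0.0000 cont=0.0000 V=0.0000[hold]  S*(6)=78.5500
k=5: j=0 S=37.8700 intr=75.2700 cont=74.5974 V=75.2700[EX]; j=1 S=50.7033 intr=62.4367 cont=61.7641 V=62.4367[EX]; j=2 S=67.8854 intr=45.2546 cont=44.5820 V=45.2546[EX]; j=3 S=90.8900 intr=22.2500 cont=24.8307 V=24.8307[hold]; j=4 S=121.6904 intr=0.0000 cont=9.0017 V=9.0017[hold]; j=5 S=162.9283 intr=0.0000 cont=1.5401 V=1.5401[hold]  S*(5)=67.8854
k=4: j=0 S=43.8193 intr=69.3207 cont=68.6480 V=69.3207[EX]; j=1 S=58.6686 intr=54.4714 cont=53.7988 V=54.4714[EX]; j=2 S=78.5500 intr=34.5900 cont=35.1591 V=35.1591[hold]; j=3 S=105.1687 intr=7.9713 cont=17.0673 V=17.0673[hold]; j=4 S=140.8077 intr=0.0000 cont=5.3582 V=5.3582[hold]  S*(4)=58.6686
k=3: j=0 S=50.7033 intr=62.4367 cont=61.7641 V=62.4367[EX]; j=1 S=67.8854 intr=45.2546 cont=44.8558 V=45.2546[EX]; j=2 S=90.8900 intr=22.2500 cont=26.2456 V=26.2456[hold]; j=3 S=121.6904 intr=0.0000 cont=11.3323 V=11.3323[hold]  S*(3)=67.8854
k=2: j=0 S=58.6686 intr=54.4714 cont=53.7988 V=54.4714[EX]; j=1 S=78.5500 intr=34.5900 cont=35.8398 V=35.8398[hold]; j=2 S=105.1687 intr=7.9713 cont=18.9143 V=18.9143[hold]  S*(2)=58.6686
k=1: j=0 S=67.8854 intr=45.2546 cont=45.1833 V=45.2546[EX]; j=1 S=90.8900 intr=22.2500 cont=27.4834 V=27.4834[hold]  S*(1)=67.8854
k=0: j=0 S=78.5500 intr=34.5900 cont=36.4353 V=36.4353[hold]  S*(0)=-

price = 36.4353
boundary = - 67.8854 58.6686 67.8854 58.6686 67.8854 78.5500 67.8854 78.5500
tree:
36.4353
45.2546 27.4834
54.4714 35.8398 18.9143
62.4367 45.2546 26.2456 11.3323
69.3207 54.4714 35.1591 17.0673 5.3582
75.2700 62.4367 45.2546 24.8307 9.0017 1.5401
80.4115 69.3207 54.4714 34.5900 14.7333 3.0026 0.0000
84.8550 75.2700 62.4367 45.2546 23.2330 5.8538 0.0000 0.0000
88.6953 80.4115 69.3207 54.4714 34.5900 11.4126 0.0000 0.0000 0.0000
92.0141 84.8550 75.2700 62.4367 45.2546 22.2500 0.0000 0.0000 0.0000 0.0000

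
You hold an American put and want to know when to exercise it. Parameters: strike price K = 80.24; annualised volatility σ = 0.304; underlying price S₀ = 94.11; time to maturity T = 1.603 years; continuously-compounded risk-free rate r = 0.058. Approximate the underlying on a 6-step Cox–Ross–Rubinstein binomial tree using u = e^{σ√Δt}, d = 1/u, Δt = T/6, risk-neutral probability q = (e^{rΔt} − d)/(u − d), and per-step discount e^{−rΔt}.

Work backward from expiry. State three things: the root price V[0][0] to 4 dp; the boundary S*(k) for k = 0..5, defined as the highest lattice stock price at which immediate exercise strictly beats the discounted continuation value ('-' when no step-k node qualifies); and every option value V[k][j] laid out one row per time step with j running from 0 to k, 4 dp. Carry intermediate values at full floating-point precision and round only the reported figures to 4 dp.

price = 5.5763
boundary = - - - 58.7369 50.1960 58.7369
tree:
5.5763
9.0506 2.4128
14.2314 4.3555 0.6221
21.5031 7.6884 1.2903 0.0000
30.0440 13.1567 2.6759 0.0000 0.0000
37.3429 21.5031 5.5495 0.0000 0.0000 0.0000
43.5805 30.0440 11.5090 0.0000 0.0000 0.0000 0.0000

Δt=0.26717  u=1.17015  d=0.85459  q=0.51029  discount=0.98462
step 6 (expiry): payoffs max(K−S,0) = 43.5805 30.0440 11.5090 0.0000 0.0000 0.0000 0.0000
step 5: (k=5,j=0): S=42.8971, (K−S)⁺=37.3429, hold=36.1091 ⇒ V=37.3429 exercise | (k=5,j=1): S=58.7369, (K−S)⁺=21.5031, hold=20.2693 ⇒ V=21.5031 exercise | (k=5,j=2): S=80.4256, (K−S)⁺=0.0000, hold=5.5495 ⇒ V=5.5495 continue | (k=5,j=3): S=110.1228, (K−S)⁺=0.0000, hold=0.0000 ⇒ V=0.0000 continue | (k=5,j=4): S=150.7858, (K−S)⁺=0.0000, hold=0.0000 ⇒ V=0.0000 continue | (k=5,j=5): S=206.4637, (K−S)⁺=0.0000, hold=0.0000 ⇒ V=0.0000 continue  boundary S*=58.7369
step 4: (k=4,j=0): S=50.1960, (K−S)⁺=30.0440, hold=28.8102 ⇒ V=30.0440 exercise | (k=4,j=1): S=68.7310, (K−S)⁺=11.5090, hold=13.1567 ⇒ V=13.1567 continue | (k=4,j=2): S=94.1100, (K−S)⁺=0.0000, hold=2.6759 ⇒ V=2.6759 continue | (k=4,j=3): S=128.8602, (K−S)⁺=0.0000, hold=0.0000 ⇒ V=0.0000 continue | (k=4,j=4): S=176.4420, (K−S)⁺=0.0000, hold=0.0000 ⇒ V=0.0000 continue  boundary S*=50.1960
step 3: (k=3,j=0): S=58.7369, (K−S)⁺=21.5031, hold=21.0972 ⇒ V=21.5031 exercise | (k=3,j=1): S=80.4256, (K−S)⁺=0.0000, hold=7.6884 ⇒ V=7.6884 continue | (k=3,j=2): S=110.1228, (K−S)⁺=0.0000, hold=1.2903 ⇒ V=1.2903 continue | (k=3,j=3): S=150.7858, (K−S)⁺=0.0000, hold=0.0000 ⇒ V=0.0000 continue  boundary S*=58.7369
step 2: (k=2,j=0): S=68.7310, (K−S)⁺=11.5090, hold=14.2314 ⇒ V=14.2314 continue | (k=2,j=1): S=94.1100, (K−S)⁺=0.0000, hold=4.3555 ⇒ V=4.3555 continue | (k=2,j=2): S=128.8602, (K−S)⁺=0.0000, hold=0.6221 ⇒ V=0.6221 continue  boundary S*=-
step 1: (k=1,j=0): S=80.4256, (K−S)⁺=0.0000, hold=9.0506 ⇒ V=9.0506 continue | (k=1,j=1): S=110.1228, (K−S)⁺=0.0000, hold=2.4128 ⇒ V=2.4128 continue  boundary S*=-
step 0: (k=0,j=0): S=94.1100, (K−S)⁺=0.0000, hold=5.5763 ⇒ V=5.5763 continue  boundary S*=-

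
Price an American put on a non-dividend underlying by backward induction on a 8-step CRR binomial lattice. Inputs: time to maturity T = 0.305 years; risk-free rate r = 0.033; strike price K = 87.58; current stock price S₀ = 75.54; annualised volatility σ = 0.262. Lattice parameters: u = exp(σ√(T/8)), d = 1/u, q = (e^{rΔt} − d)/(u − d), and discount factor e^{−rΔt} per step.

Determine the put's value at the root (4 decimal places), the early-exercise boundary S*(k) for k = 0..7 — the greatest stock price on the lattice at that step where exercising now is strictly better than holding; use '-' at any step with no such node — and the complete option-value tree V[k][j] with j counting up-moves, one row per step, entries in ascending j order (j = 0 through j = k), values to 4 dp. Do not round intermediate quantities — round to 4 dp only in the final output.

price = 12.5864
boundary = - - 68.1934 71.7728 68.1934 71.7728 75.5400 79.5050
tree:
12.5864
15.8579 9.3403
19.3866 12.3623 6.3359
22.7874 15.8072 8.9418 3.7409
26.0187 19.3866 12.1506 5.7493 1.7379
29.0888 22.7874 15.8072 8.5174 2.9904 0.4873
32.0058 26.0187 19.3866 12.0400 5.0094 0.9749 0.0000
34.7773 29.0888 22.7874 15.8072 8.0750 1.9504 0.0000 0.0000
37.4106 32.0058 26.0187 19.3866 12.0400 3.9020 0.0000 0.0000 0.0000

Δt=0.03812, u=1.05249, d=0.95013, q=0.49951, disc=e^(-rΔt)=0.99874
k=8 terminal: V=max(K-S,0) → 37.4106 32.0058 26.0187 19.3866 12.0400 3.9020 0.0000 0.0000 0.0000
k=7: j=0 S=52.8027 intr=34.7773 cont=34.6672 V=34.7773[EX]; j=1 S=58.4912 intr=29.0888 cont=28.9787 V=29.0888[EX]; j=2 S=64.7926 intr=22.7874 cont=22.6773 V=22.7874[EX]; j=3 S=71.7728 intr=15.8072 cont=15.6971 V=15.8072[EX]; j=4 S=79.5050 intr=8.0750 cont=7.9649 V=8.0750[EX]; j=5 S=88.0702 intr=0.0000 cont=1.9504 V=1.9504[hold]; j=6 S=97.5581 intr=0.0000 cont=0.0000 V=0.0000[hold]; j=7 S=108.0682 intr=0.0000 cont=0.0000 V=0.0000[hold]  S*(7)=79.5050
k=6: j=0 S=55.5742 intr=32.0058 cont=31.8957 V=32.0058[EX]; j=1 S=61.5613 intr=26.0187 cont=25.9086 V=26.0187[EX]; j=2 S=68.1934 intr=19.3866 cont=19.2765 V=19.3866[EX]; j=3 S=75.5400 intr=12.0400 cont=11.9299 V=12.0400[EX]; j=4 S=83.6780 intr=3.9020 cont=5.0094 V=5.0094[hold]; j=5 S=92.6928 intr=0.0000 cont=0.9749 V=0.9749[hold]; j=6 S=102.6787 intr=0.0000 cont=0.0000 V=0.0000[hold]  S*(6)=75.5400
k=5: j=0 S=58.4912 intr=29.0888 cont=28.9787 V=29.0888[EX]; j=1 S=64.7926 intr=22.7874 cont=22.6773 V=22.7874[EX]; j=2 S=71.7728 intr=15.8072 cont=15.6971 V=15.8072[EX]; j=3 S=79.5050 intr=8.0750 cont=8.5174 V=8.5174[hold]; j=4 S=88.0702 intr=0.0000 cont=2.9904 V=2.9904[hold]; j=5 S=97.5581 intr=0.0000 cont=0.4873 V=0.4873[hold]  S*(5)=71.7728
k=4: j=0 S=61.5613 intr=26.0187 cont=25.9086 V=26.0187[EX]; j=1 S=68.1934 intr=19.3866 cont=19.2765 V=19.3866[EX]; j=2 S=75.5400 intr=12.0400 cont=12.1506 V=12.1506[hold]; j=3 S=83.6780 intr=3.9020 cont=5.7493 V=5.7493[hold]; j=4 S=92.6928 intr=0.0000 cont=1.7379 V=1.7379[hold]  S*(4)=68.1934
k=3: j=0 S=64.7926 intr=22.7874 cont=22.6773 V=22.7874[EX]; j=1 S=71.7728 intr=15.8072 cont=15.7523 V=15.8072[EX]; j=2 S=79.5050 intr=8.0750 cont=8.9418 V=8.9418[hold]; j=3 S=88.0702 intr=0.0000 cont=3.7409 V=3.7409[hold]  S*(3)=71.7728
k=2: j=0 S=68.1934 intr=19.3866 cont=19.2765 V=19.3866[EX]; j=1 S=75.5400 intr=12.0400 cont=12.3623 V=12.3623[hold]; j=2 S=83.6780 intr=3.9020 cont=6.3359 V=6.3359[hold]  S*(2)=68.1934
k=1: j=0 S=71.7728 intr=15.8072 cont=15.8579 V=15.8579[hold]; j=1 S=79.5050 intr=8.0750 cont=9.3403 V=9.3403[hold]  S*(1)=-
k=0: j=0 S=75.5400 intr=12.0400 cont=12.5864 V=12.5864[hold]  S*(0)=-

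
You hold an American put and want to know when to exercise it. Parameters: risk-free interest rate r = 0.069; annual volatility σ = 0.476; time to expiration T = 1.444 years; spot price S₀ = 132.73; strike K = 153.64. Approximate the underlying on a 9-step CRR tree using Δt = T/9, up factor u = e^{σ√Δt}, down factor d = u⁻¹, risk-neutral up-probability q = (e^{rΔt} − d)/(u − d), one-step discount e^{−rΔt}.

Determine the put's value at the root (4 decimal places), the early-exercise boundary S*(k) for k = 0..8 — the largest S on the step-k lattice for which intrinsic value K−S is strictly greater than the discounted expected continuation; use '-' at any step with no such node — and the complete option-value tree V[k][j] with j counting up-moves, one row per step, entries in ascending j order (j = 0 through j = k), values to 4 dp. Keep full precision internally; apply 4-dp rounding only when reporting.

price = 36.4307
boundary = - - 90.6484 74.9128 90.6484 74.9128 90.6484 109.6894 90.6484
tree:
36.4307
48.6482 24.1164
62.9916 34.3270 13.6785
78.7272 47.3510 21.0955 6.0076
91.7313 62.9916 31.6030 10.2681 1.5584
102.4781 78.7272 45.6549 17.2016 3.0391 0.0000
111.3593 91.7313 62.9916 28.0412 5.9265 0.0000 0.0000
118.6988 102.4781 78.7272 43.9506 11.5573 0.0000 0.0000 0.0000
124.7642 111.3593 91.7313 62.9916 22.5377 0.0000 0.0000 0.0000 0.0000
129.7768 118.6988 102.4781 78.7272 43.9506 0.0000 0.0000 0.0000 0.0000 0.0000

Δt=0.16044, u=1.21005, d=0.82641, q=0.48149, disc=e^(-rΔt)=0.98899
k=9 terminal: V=max(K-S,0) → 129.7768 118.6988 102.4781 78.7272 43.9506 0.0000 0.0000 0.0000 0.0000 0.0000
k=8: j=0 S=28.8758 intr=124.7642 cont=123.0727 V=124.7642[EX]; j=1 S=42.2807 intr=111.3593 cont=109.6678 V=111.3593[EX]; j=2 S=61.9087 intr=91.7313 cont=90.0398 V=91.7313[EX]; j=3 S=90.6484 intr=62.9916 cont=61.3001 V=62.9916[EX]; j=4 S=132.7300 intr=20.9100 cont=22.5377 V=22.5377[hold]; j=5 S=194.3471 intr=0.0000 cont=0.0000 V=0.0000[hold]; j=6 S=284.5685 intr=0.0000 cont=0.0000 V=0.0000[hold]; j=7 S=416.6733 intr=0.0000 cont=0.0000 V=0.0000[hold]; j=8 S=610.1050 intr=0.0000 cont=0.0000 V=0.0000[hold]  S*(8)=90.6484
k=7: j=0 S=34.9412 intr=118.6988 cont=117.0073 V=118.6988[EX]; j=1 S=51.1619 intr=102.4781 cont=100.7866 V=102.4781[EX]; j=2 S=74.9128 intr=78.7272 cont=77.0357 V=78.7272[EX]; j=3 S=109.6894 intr=43.9506 cont=43.0342 V=43.9506[EX]; j=4 S=160.6104 intr=0.0000 cont=11.5573 V=11.5573[hold]; j=5 S=235.1703 intr=0.0000 cont=0.0000 V=0.0000[hold]; j=6 S=344.3430 intr=0.0000 cont=0.0000 V=0.0000[hold]; j=7 S=504.1969 intr=0.0000 cont=0.0000 V=0.0000[hold]  S*(7)=109.6894
k=6: j=0 S=42.2807 intr=111.3593 cont=109.6678 V=111.3593[EX]; j=1 S=61.9087 intr=91.7313 cont=90.0398 V=91.7313[EX]; j=2 S=90.6484 intr=62.9916 cont=61.3001 V=62.9916[EX]; j=3 S=132.7300 intr=20.9100 cont=28.0412 V=28.0412[hold]; j=4 S=194.3471 intr=0.0000 cont=5.9265 V=5.9265[hold]; j=5 S=284.5685 intr=0.0000 cont=0.0000 V=0.0000[hold]; j=6 S=416.6733 intr=0.0000 cont=0.0000 V=0.0000[hold]  S*(6)=90.6484
k=5: j=0 S=51.1619 intr=102.4781 cont=100.7866 V=102.4781[EX]; j=1 S=74.9128 intr=78.7272 cont=77.0357 V=78.7272[EX]; j=2 S=109.6894 intr=43.9506 cont=45.6549 V=45.6549[hold]; j=3 S=160.6104 intr=0.0000 cont=17.2016 V=17.2016[hold]; j=4 S=235.1703 intr=0.0000 cont=3.0391 V=3.0391[hold]; j=5 S=344.3430 intr=0.0000 cont=0.0000 V=0.0000[hold]  S*(5)=74.9128
k=4: j=0 S=61.9087 intr=91.7313 cont=90.0398 V=91.7313[EX]; j=1 S=90.6484 intr=62.9916 cont=62.1117 V=62.9916[EX]; j=2 S=132.7300 intr=20.9100 cont=31.6030 V=31.6030[hold]; j=3 S=194.3471 intr=0.0000 cont=10.2681 V=10.2681[hold]; j=4 S=284.5685 intr=0.0000 cont=1.5584 V=1.5584[hold]  S*(4)=90.6484
k=3: j=0 S=74.9128 intr=78.7272 cont=77.0357 V=78.7272[EX]; j=1 S=109.6894 intr=43.9506 cont=47.3510 V=47.3510[hold]; j=2 S=160.6104 intr=0.0000 cont=21.0955 V=21.0955[hold]; j=3 S=235.1703 intr=0.0000 cont=6.0076 V=6.0076[hold]  S*(3)=74.9128
k=2: j=0 S=90.6484 intr=62.9916 cont=62.9193 V=62.9916[EX]; j=1 S=132.7300 intr=20.9100 cont=34.3270 V=34.3270[hold]; j=2 S=194.3471 intr=0.0000 cont=13.6785 V=13.6785[hold]  S*(2)=90.6484
k=1: j=0 S=109.6894 intr=43.9506 cont=48.6482 V=48.6482[hold]; j=1 S=160.6104 intr=0.0000 cont=24.1164 V=24.1164[hold]  S*(1)=-
k=0: j=0 S=132.7300 intr=20.9100 cont=36.4307 V=36.4307[hold]  S*(0)=-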